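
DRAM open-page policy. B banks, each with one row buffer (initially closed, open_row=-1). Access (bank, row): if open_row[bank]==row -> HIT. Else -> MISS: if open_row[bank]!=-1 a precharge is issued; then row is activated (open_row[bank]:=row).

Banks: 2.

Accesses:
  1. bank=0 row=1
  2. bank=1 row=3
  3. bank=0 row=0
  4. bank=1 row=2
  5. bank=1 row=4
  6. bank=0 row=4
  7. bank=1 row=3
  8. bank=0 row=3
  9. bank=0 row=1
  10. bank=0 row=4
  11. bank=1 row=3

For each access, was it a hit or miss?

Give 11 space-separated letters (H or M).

Acc 1: bank0 row1 -> MISS (open row1); precharges=0
Acc 2: bank1 row3 -> MISS (open row3); precharges=0
Acc 3: bank0 row0 -> MISS (open row0); precharges=1
Acc 4: bank1 row2 -> MISS (open row2); precharges=2
Acc 5: bank1 row4 -> MISS (open row4); precharges=3
Acc 6: bank0 row4 -> MISS (open row4); precharges=4
Acc 7: bank1 row3 -> MISS (open row3); precharges=5
Acc 8: bank0 row3 -> MISS (open row3); precharges=6
Acc 9: bank0 row1 -> MISS (open row1); precharges=7
Acc 10: bank0 row4 -> MISS (open row4); precharges=8
Acc 11: bank1 row3 -> HIT

Answer: M M M M M M M M M M H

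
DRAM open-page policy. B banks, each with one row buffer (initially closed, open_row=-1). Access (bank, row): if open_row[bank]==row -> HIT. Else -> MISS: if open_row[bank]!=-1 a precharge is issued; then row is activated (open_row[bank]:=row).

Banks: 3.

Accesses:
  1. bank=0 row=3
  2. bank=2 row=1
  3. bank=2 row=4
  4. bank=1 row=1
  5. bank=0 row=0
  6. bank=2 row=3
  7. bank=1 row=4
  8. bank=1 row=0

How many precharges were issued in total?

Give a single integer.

Answer: 5

Derivation:
Acc 1: bank0 row3 -> MISS (open row3); precharges=0
Acc 2: bank2 row1 -> MISS (open row1); precharges=0
Acc 3: bank2 row4 -> MISS (open row4); precharges=1
Acc 4: bank1 row1 -> MISS (open row1); precharges=1
Acc 5: bank0 row0 -> MISS (open row0); precharges=2
Acc 6: bank2 row3 -> MISS (open row3); precharges=3
Acc 7: bank1 row4 -> MISS (open row4); precharges=4
Acc 8: bank1 row0 -> MISS (open row0); precharges=5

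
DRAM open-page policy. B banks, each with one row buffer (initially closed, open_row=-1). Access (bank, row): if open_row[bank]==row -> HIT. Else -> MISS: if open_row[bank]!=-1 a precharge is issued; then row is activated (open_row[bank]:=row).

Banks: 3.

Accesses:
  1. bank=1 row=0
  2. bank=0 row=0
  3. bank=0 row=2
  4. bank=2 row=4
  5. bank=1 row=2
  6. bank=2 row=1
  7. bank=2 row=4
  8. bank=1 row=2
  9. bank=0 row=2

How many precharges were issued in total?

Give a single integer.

Answer: 4

Derivation:
Acc 1: bank1 row0 -> MISS (open row0); precharges=0
Acc 2: bank0 row0 -> MISS (open row0); precharges=0
Acc 3: bank0 row2 -> MISS (open row2); precharges=1
Acc 4: bank2 row4 -> MISS (open row4); precharges=1
Acc 5: bank1 row2 -> MISS (open row2); precharges=2
Acc 6: bank2 row1 -> MISS (open row1); precharges=3
Acc 7: bank2 row4 -> MISS (open row4); precharges=4
Acc 8: bank1 row2 -> HIT
Acc 9: bank0 row2 -> HIT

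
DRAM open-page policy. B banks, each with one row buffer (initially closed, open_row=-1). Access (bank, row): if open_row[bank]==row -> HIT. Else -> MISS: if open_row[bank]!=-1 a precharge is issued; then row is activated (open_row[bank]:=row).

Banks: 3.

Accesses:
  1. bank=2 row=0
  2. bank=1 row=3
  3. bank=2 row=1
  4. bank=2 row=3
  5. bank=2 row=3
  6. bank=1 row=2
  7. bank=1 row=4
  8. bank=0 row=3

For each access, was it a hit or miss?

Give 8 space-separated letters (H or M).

Acc 1: bank2 row0 -> MISS (open row0); precharges=0
Acc 2: bank1 row3 -> MISS (open row3); precharges=0
Acc 3: bank2 row1 -> MISS (open row1); precharges=1
Acc 4: bank2 row3 -> MISS (open row3); precharges=2
Acc 5: bank2 row3 -> HIT
Acc 6: bank1 row2 -> MISS (open row2); precharges=3
Acc 7: bank1 row4 -> MISS (open row4); precharges=4
Acc 8: bank0 row3 -> MISS (open row3); precharges=4

Answer: M M M M H M M M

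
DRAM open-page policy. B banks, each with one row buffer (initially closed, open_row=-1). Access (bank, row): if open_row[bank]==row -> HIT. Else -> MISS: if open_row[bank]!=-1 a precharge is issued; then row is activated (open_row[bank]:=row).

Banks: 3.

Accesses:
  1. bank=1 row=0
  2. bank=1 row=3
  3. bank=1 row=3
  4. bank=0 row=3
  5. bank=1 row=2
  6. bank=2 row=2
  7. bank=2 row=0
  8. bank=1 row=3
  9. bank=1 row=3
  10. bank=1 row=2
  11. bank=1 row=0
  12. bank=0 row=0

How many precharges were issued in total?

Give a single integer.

Acc 1: bank1 row0 -> MISS (open row0); precharges=0
Acc 2: bank1 row3 -> MISS (open row3); precharges=1
Acc 3: bank1 row3 -> HIT
Acc 4: bank0 row3 -> MISS (open row3); precharges=1
Acc 5: bank1 row2 -> MISS (open row2); precharges=2
Acc 6: bank2 row2 -> MISS (open row2); precharges=2
Acc 7: bank2 row0 -> MISS (open row0); precharges=3
Acc 8: bank1 row3 -> MISS (open row3); precharges=4
Acc 9: bank1 row3 -> HIT
Acc 10: bank1 row2 -> MISS (open row2); precharges=5
Acc 11: bank1 row0 -> MISS (open row0); precharges=6
Acc 12: bank0 row0 -> MISS (open row0); precharges=7

Answer: 7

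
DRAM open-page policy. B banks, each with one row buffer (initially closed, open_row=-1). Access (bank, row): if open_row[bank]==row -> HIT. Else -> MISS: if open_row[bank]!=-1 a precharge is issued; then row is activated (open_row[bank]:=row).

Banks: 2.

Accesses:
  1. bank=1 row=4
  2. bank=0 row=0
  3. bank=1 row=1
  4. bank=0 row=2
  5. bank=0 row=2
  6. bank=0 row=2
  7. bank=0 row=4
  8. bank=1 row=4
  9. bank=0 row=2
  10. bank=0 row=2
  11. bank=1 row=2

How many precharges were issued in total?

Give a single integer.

Acc 1: bank1 row4 -> MISS (open row4); precharges=0
Acc 2: bank0 row0 -> MISS (open row0); precharges=0
Acc 3: bank1 row1 -> MISS (open row1); precharges=1
Acc 4: bank0 row2 -> MISS (open row2); precharges=2
Acc 5: bank0 row2 -> HIT
Acc 6: bank0 row2 -> HIT
Acc 7: bank0 row4 -> MISS (open row4); precharges=3
Acc 8: bank1 row4 -> MISS (open row4); precharges=4
Acc 9: bank0 row2 -> MISS (open row2); precharges=5
Acc 10: bank0 row2 -> HIT
Acc 11: bank1 row2 -> MISS (open row2); precharges=6

Answer: 6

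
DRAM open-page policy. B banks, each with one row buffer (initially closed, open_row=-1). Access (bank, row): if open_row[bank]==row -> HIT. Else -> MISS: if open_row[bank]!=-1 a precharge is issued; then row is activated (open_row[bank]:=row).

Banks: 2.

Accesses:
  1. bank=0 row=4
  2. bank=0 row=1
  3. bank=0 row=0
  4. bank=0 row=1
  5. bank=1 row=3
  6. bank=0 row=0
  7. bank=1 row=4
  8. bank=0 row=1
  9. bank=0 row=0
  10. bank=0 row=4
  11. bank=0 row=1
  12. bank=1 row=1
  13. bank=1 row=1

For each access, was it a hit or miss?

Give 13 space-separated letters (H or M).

Acc 1: bank0 row4 -> MISS (open row4); precharges=0
Acc 2: bank0 row1 -> MISS (open row1); precharges=1
Acc 3: bank0 row0 -> MISS (open row0); precharges=2
Acc 4: bank0 row1 -> MISS (open row1); precharges=3
Acc 5: bank1 row3 -> MISS (open row3); precharges=3
Acc 6: bank0 row0 -> MISS (open row0); precharges=4
Acc 7: bank1 row4 -> MISS (open row4); precharges=5
Acc 8: bank0 row1 -> MISS (open row1); precharges=6
Acc 9: bank0 row0 -> MISS (open row0); precharges=7
Acc 10: bank0 row4 -> MISS (open row4); precharges=8
Acc 11: bank0 row1 -> MISS (open row1); precharges=9
Acc 12: bank1 row1 -> MISS (open row1); precharges=10
Acc 13: bank1 row1 -> HIT

Answer: M M M M M M M M M M M M H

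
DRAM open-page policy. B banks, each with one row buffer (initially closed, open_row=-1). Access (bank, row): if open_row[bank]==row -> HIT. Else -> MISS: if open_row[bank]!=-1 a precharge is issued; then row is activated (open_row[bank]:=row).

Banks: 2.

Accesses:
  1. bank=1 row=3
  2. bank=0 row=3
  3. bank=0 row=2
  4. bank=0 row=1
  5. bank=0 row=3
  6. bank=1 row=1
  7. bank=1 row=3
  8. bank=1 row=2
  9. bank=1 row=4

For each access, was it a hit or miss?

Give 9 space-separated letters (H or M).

Answer: M M M M M M M M M

Derivation:
Acc 1: bank1 row3 -> MISS (open row3); precharges=0
Acc 2: bank0 row3 -> MISS (open row3); precharges=0
Acc 3: bank0 row2 -> MISS (open row2); precharges=1
Acc 4: bank0 row1 -> MISS (open row1); precharges=2
Acc 5: bank0 row3 -> MISS (open row3); precharges=3
Acc 6: bank1 row1 -> MISS (open row1); precharges=4
Acc 7: bank1 row3 -> MISS (open row3); precharges=5
Acc 8: bank1 row2 -> MISS (open row2); precharges=6
Acc 9: bank1 row4 -> MISS (open row4); precharges=7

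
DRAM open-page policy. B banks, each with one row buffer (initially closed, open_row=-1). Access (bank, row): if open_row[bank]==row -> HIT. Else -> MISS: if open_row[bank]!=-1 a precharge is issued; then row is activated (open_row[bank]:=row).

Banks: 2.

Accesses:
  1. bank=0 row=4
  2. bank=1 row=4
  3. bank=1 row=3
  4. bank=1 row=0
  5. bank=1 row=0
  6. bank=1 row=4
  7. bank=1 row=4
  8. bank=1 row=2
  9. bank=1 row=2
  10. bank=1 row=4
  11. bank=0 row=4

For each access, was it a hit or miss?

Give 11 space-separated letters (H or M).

Answer: M M M M H M H M H M H

Derivation:
Acc 1: bank0 row4 -> MISS (open row4); precharges=0
Acc 2: bank1 row4 -> MISS (open row4); precharges=0
Acc 3: bank1 row3 -> MISS (open row3); precharges=1
Acc 4: bank1 row0 -> MISS (open row0); precharges=2
Acc 5: bank1 row0 -> HIT
Acc 6: bank1 row4 -> MISS (open row4); precharges=3
Acc 7: bank1 row4 -> HIT
Acc 8: bank1 row2 -> MISS (open row2); precharges=4
Acc 9: bank1 row2 -> HIT
Acc 10: bank1 row4 -> MISS (open row4); precharges=5
Acc 11: bank0 row4 -> HIT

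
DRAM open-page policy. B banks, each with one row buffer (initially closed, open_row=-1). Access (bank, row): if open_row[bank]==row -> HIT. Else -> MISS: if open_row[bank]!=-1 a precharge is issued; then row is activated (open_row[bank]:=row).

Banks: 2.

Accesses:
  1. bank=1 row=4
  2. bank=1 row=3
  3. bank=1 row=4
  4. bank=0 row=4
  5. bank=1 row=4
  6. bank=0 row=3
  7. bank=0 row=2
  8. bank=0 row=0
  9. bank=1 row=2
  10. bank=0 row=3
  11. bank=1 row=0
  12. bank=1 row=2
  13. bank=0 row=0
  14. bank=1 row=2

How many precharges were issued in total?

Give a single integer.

Answer: 10

Derivation:
Acc 1: bank1 row4 -> MISS (open row4); precharges=0
Acc 2: bank1 row3 -> MISS (open row3); precharges=1
Acc 3: bank1 row4 -> MISS (open row4); precharges=2
Acc 4: bank0 row4 -> MISS (open row4); precharges=2
Acc 5: bank1 row4 -> HIT
Acc 6: bank0 row3 -> MISS (open row3); precharges=3
Acc 7: bank0 row2 -> MISS (open row2); precharges=4
Acc 8: bank0 row0 -> MISS (open row0); precharges=5
Acc 9: bank1 row2 -> MISS (open row2); precharges=6
Acc 10: bank0 row3 -> MISS (open row3); precharges=7
Acc 11: bank1 row0 -> MISS (open row0); precharges=8
Acc 12: bank1 row2 -> MISS (open row2); precharges=9
Acc 13: bank0 row0 -> MISS (open row0); precharges=10
Acc 14: bank1 row2 -> HIT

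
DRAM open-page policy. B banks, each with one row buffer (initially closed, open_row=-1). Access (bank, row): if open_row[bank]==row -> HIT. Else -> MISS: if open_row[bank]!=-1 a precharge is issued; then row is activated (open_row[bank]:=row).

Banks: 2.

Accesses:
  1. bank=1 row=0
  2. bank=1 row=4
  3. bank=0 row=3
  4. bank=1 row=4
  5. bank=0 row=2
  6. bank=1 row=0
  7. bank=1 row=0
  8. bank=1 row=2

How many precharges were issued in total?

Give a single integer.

Acc 1: bank1 row0 -> MISS (open row0); precharges=0
Acc 2: bank1 row4 -> MISS (open row4); precharges=1
Acc 3: bank0 row3 -> MISS (open row3); precharges=1
Acc 4: bank1 row4 -> HIT
Acc 5: bank0 row2 -> MISS (open row2); precharges=2
Acc 6: bank1 row0 -> MISS (open row0); precharges=3
Acc 7: bank1 row0 -> HIT
Acc 8: bank1 row2 -> MISS (open row2); precharges=4

Answer: 4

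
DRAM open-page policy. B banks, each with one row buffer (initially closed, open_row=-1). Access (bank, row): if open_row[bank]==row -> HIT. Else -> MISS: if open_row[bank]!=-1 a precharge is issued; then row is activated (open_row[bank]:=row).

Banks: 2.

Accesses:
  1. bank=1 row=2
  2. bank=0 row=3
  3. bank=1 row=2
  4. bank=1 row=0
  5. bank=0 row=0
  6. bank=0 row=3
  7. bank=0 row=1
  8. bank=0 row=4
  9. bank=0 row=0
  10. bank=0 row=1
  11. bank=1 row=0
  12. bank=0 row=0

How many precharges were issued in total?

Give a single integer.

Answer: 8

Derivation:
Acc 1: bank1 row2 -> MISS (open row2); precharges=0
Acc 2: bank0 row3 -> MISS (open row3); precharges=0
Acc 3: bank1 row2 -> HIT
Acc 4: bank1 row0 -> MISS (open row0); precharges=1
Acc 5: bank0 row0 -> MISS (open row0); precharges=2
Acc 6: bank0 row3 -> MISS (open row3); precharges=3
Acc 7: bank0 row1 -> MISS (open row1); precharges=4
Acc 8: bank0 row4 -> MISS (open row4); precharges=5
Acc 9: bank0 row0 -> MISS (open row0); precharges=6
Acc 10: bank0 row1 -> MISS (open row1); precharges=7
Acc 11: bank1 row0 -> HIT
Acc 12: bank0 row0 -> MISS (open row0); precharges=8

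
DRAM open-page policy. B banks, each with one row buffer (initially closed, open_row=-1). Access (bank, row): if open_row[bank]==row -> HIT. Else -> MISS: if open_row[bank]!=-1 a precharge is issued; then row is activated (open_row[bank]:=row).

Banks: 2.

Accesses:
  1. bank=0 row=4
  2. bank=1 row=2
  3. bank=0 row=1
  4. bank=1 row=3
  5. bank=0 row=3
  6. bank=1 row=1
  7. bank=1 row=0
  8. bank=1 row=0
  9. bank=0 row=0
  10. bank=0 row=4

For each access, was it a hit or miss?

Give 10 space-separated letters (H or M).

Answer: M M M M M M M H M M

Derivation:
Acc 1: bank0 row4 -> MISS (open row4); precharges=0
Acc 2: bank1 row2 -> MISS (open row2); precharges=0
Acc 3: bank0 row1 -> MISS (open row1); precharges=1
Acc 4: bank1 row3 -> MISS (open row3); precharges=2
Acc 5: bank0 row3 -> MISS (open row3); precharges=3
Acc 6: bank1 row1 -> MISS (open row1); precharges=4
Acc 7: bank1 row0 -> MISS (open row0); precharges=5
Acc 8: bank1 row0 -> HIT
Acc 9: bank0 row0 -> MISS (open row0); precharges=6
Acc 10: bank0 row4 -> MISS (open row4); precharges=7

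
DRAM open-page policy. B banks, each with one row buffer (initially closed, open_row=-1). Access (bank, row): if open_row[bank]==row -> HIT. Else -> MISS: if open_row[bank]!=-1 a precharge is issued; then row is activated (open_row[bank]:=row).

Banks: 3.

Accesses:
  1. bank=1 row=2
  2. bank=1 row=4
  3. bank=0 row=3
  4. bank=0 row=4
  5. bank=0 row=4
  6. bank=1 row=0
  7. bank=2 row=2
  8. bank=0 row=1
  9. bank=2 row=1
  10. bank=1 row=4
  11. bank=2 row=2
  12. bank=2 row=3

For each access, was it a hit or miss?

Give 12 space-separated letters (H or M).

Answer: M M M M H M M M M M M M

Derivation:
Acc 1: bank1 row2 -> MISS (open row2); precharges=0
Acc 2: bank1 row4 -> MISS (open row4); precharges=1
Acc 3: bank0 row3 -> MISS (open row3); precharges=1
Acc 4: bank0 row4 -> MISS (open row4); precharges=2
Acc 5: bank0 row4 -> HIT
Acc 6: bank1 row0 -> MISS (open row0); precharges=3
Acc 7: bank2 row2 -> MISS (open row2); precharges=3
Acc 8: bank0 row1 -> MISS (open row1); precharges=4
Acc 9: bank2 row1 -> MISS (open row1); precharges=5
Acc 10: bank1 row4 -> MISS (open row4); precharges=6
Acc 11: bank2 row2 -> MISS (open row2); precharges=7
Acc 12: bank2 row3 -> MISS (open row3); precharges=8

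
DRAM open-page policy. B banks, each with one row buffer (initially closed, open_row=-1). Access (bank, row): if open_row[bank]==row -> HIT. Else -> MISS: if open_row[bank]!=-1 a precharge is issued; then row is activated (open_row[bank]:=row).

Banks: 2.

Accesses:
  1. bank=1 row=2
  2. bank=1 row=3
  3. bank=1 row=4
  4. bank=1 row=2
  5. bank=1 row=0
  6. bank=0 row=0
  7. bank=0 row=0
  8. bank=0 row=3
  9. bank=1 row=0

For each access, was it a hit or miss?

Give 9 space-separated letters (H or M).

Answer: M M M M M M H M H

Derivation:
Acc 1: bank1 row2 -> MISS (open row2); precharges=0
Acc 2: bank1 row3 -> MISS (open row3); precharges=1
Acc 3: bank1 row4 -> MISS (open row4); precharges=2
Acc 4: bank1 row2 -> MISS (open row2); precharges=3
Acc 5: bank1 row0 -> MISS (open row0); precharges=4
Acc 6: bank0 row0 -> MISS (open row0); precharges=4
Acc 7: bank0 row0 -> HIT
Acc 8: bank0 row3 -> MISS (open row3); precharges=5
Acc 9: bank1 row0 -> HIT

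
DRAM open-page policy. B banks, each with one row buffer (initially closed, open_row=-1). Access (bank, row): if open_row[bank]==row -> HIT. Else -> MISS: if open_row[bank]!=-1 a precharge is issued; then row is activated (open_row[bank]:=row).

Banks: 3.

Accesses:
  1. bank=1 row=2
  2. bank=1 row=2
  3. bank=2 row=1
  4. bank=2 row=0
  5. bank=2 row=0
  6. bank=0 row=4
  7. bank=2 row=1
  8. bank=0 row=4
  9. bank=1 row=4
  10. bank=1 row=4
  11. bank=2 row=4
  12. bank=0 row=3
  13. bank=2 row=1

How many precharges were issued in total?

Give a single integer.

Acc 1: bank1 row2 -> MISS (open row2); precharges=0
Acc 2: bank1 row2 -> HIT
Acc 3: bank2 row1 -> MISS (open row1); precharges=0
Acc 4: bank2 row0 -> MISS (open row0); precharges=1
Acc 5: bank2 row0 -> HIT
Acc 6: bank0 row4 -> MISS (open row4); precharges=1
Acc 7: bank2 row1 -> MISS (open row1); precharges=2
Acc 8: bank0 row4 -> HIT
Acc 9: bank1 row4 -> MISS (open row4); precharges=3
Acc 10: bank1 row4 -> HIT
Acc 11: bank2 row4 -> MISS (open row4); precharges=4
Acc 12: bank0 row3 -> MISS (open row3); precharges=5
Acc 13: bank2 row1 -> MISS (open row1); precharges=6

Answer: 6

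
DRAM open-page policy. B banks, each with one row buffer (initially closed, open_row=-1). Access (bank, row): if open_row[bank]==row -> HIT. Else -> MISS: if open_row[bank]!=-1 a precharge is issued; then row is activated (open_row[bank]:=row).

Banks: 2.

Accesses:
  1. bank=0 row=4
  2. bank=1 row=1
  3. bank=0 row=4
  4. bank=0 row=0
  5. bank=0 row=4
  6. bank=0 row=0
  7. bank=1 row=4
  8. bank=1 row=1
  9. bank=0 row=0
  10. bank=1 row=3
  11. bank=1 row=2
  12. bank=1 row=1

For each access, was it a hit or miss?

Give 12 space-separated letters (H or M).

Answer: M M H M M M M M H M M M

Derivation:
Acc 1: bank0 row4 -> MISS (open row4); precharges=0
Acc 2: bank1 row1 -> MISS (open row1); precharges=0
Acc 3: bank0 row4 -> HIT
Acc 4: bank0 row0 -> MISS (open row0); precharges=1
Acc 5: bank0 row4 -> MISS (open row4); precharges=2
Acc 6: bank0 row0 -> MISS (open row0); precharges=3
Acc 7: bank1 row4 -> MISS (open row4); precharges=4
Acc 8: bank1 row1 -> MISS (open row1); precharges=5
Acc 9: bank0 row0 -> HIT
Acc 10: bank1 row3 -> MISS (open row3); precharges=6
Acc 11: bank1 row2 -> MISS (open row2); precharges=7
Acc 12: bank1 row1 -> MISS (open row1); precharges=8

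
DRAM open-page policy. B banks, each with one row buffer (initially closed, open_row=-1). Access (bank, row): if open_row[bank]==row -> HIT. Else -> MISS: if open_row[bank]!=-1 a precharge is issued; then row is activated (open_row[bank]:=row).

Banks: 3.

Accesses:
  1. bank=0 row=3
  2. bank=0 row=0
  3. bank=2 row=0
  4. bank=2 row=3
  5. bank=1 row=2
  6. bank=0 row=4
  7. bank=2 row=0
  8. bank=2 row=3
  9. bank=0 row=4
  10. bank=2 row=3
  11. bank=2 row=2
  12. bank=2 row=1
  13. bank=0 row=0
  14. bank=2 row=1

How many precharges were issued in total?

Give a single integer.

Acc 1: bank0 row3 -> MISS (open row3); precharges=0
Acc 2: bank0 row0 -> MISS (open row0); precharges=1
Acc 3: bank2 row0 -> MISS (open row0); precharges=1
Acc 4: bank2 row3 -> MISS (open row3); precharges=2
Acc 5: bank1 row2 -> MISS (open row2); precharges=2
Acc 6: bank0 row4 -> MISS (open row4); precharges=3
Acc 7: bank2 row0 -> MISS (open row0); precharges=4
Acc 8: bank2 row3 -> MISS (open row3); precharges=5
Acc 9: bank0 row4 -> HIT
Acc 10: bank2 row3 -> HIT
Acc 11: bank2 row2 -> MISS (open row2); precharges=6
Acc 12: bank2 row1 -> MISS (open row1); precharges=7
Acc 13: bank0 row0 -> MISS (open row0); precharges=8
Acc 14: bank2 row1 -> HIT

Answer: 8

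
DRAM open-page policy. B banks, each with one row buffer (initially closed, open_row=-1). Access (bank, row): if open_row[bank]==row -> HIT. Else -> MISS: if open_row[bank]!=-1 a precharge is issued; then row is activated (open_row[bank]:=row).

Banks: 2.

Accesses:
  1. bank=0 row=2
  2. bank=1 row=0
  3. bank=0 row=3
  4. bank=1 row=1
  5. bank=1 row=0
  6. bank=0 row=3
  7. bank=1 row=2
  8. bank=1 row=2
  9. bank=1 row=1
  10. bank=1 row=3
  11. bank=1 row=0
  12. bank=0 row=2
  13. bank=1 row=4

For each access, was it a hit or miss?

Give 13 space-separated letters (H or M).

Answer: M M M M M H M H M M M M M

Derivation:
Acc 1: bank0 row2 -> MISS (open row2); precharges=0
Acc 2: bank1 row0 -> MISS (open row0); precharges=0
Acc 3: bank0 row3 -> MISS (open row3); precharges=1
Acc 4: bank1 row1 -> MISS (open row1); precharges=2
Acc 5: bank1 row0 -> MISS (open row0); precharges=3
Acc 6: bank0 row3 -> HIT
Acc 7: bank1 row2 -> MISS (open row2); precharges=4
Acc 8: bank1 row2 -> HIT
Acc 9: bank1 row1 -> MISS (open row1); precharges=5
Acc 10: bank1 row3 -> MISS (open row3); precharges=6
Acc 11: bank1 row0 -> MISS (open row0); precharges=7
Acc 12: bank0 row2 -> MISS (open row2); precharges=8
Acc 13: bank1 row4 -> MISS (open row4); precharges=9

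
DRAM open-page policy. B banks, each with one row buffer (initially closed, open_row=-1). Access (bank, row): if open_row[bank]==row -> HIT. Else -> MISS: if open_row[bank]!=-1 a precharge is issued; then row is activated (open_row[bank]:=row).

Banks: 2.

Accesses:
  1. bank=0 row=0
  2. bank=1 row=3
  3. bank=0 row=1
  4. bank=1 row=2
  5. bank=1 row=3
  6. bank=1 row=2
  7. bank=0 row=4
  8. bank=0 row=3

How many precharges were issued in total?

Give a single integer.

Acc 1: bank0 row0 -> MISS (open row0); precharges=0
Acc 2: bank1 row3 -> MISS (open row3); precharges=0
Acc 3: bank0 row1 -> MISS (open row1); precharges=1
Acc 4: bank1 row2 -> MISS (open row2); precharges=2
Acc 5: bank1 row3 -> MISS (open row3); precharges=3
Acc 6: bank1 row2 -> MISS (open row2); precharges=4
Acc 7: bank0 row4 -> MISS (open row4); precharges=5
Acc 8: bank0 row3 -> MISS (open row3); precharges=6

Answer: 6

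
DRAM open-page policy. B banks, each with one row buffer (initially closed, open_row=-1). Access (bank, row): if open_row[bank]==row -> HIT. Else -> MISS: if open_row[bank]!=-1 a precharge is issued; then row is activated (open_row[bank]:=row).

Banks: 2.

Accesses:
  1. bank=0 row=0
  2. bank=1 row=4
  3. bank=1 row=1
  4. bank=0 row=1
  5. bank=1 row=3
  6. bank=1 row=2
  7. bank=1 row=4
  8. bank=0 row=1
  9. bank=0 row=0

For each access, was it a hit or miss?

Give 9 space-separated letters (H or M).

Acc 1: bank0 row0 -> MISS (open row0); precharges=0
Acc 2: bank1 row4 -> MISS (open row4); precharges=0
Acc 3: bank1 row1 -> MISS (open row1); precharges=1
Acc 4: bank0 row1 -> MISS (open row1); precharges=2
Acc 5: bank1 row3 -> MISS (open row3); precharges=3
Acc 6: bank1 row2 -> MISS (open row2); precharges=4
Acc 7: bank1 row4 -> MISS (open row4); precharges=5
Acc 8: bank0 row1 -> HIT
Acc 9: bank0 row0 -> MISS (open row0); precharges=6

Answer: M M M M M M M H M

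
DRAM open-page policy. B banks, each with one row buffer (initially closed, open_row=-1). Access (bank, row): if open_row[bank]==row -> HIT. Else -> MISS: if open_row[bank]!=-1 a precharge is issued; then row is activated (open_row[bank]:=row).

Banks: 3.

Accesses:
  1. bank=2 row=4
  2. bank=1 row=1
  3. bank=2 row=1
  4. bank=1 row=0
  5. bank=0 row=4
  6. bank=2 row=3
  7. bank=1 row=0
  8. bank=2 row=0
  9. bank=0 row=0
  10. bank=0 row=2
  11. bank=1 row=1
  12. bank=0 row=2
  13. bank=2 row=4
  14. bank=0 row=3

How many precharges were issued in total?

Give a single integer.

Answer: 9

Derivation:
Acc 1: bank2 row4 -> MISS (open row4); precharges=0
Acc 2: bank1 row1 -> MISS (open row1); precharges=0
Acc 3: bank2 row1 -> MISS (open row1); precharges=1
Acc 4: bank1 row0 -> MISS (open row0); precharges=2
Acc 5: bank0 row4 -> MISS (open row4); precharges=2
Acc 6: bank2 row3 -> MISS (open row3); precharges=3
Acc 7: bank1 row0 -> HIT
Acc 8: bank2 row0 -> MISS (open row0); precharges=4
Acc 9: bank0 row0 -> MISS (open row0); precharges=5
Acc 10: bank0 row2 -> MISS (open row2); precharges=6
Acc 11: bank1 row1 -> MISS (open row1); precharges=7
Acc 12: bank0 row2 -> HIT
Acc 13: bank2 row4 -> MISS (open row4); precharges=8
Acc 14: bank0 row3 -> MISS (open row3); precharges=9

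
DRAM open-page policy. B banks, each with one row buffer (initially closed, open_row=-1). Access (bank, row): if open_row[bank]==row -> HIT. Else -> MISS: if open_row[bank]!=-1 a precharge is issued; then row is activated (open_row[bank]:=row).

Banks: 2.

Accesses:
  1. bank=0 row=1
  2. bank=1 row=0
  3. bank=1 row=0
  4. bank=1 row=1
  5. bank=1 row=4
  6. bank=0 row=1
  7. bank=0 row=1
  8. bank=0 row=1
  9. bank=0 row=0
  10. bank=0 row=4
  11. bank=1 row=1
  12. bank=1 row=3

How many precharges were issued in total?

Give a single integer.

Answer: 6

Derivation:
Acc 1: bank0 row1 -> MISS (open row1); precharges=0
Acc 2: bank1 row0 -> MISS (open row0); precharges=0
Acc 3: bank1 row0 -> HIT
Acc 4: bank1 row1 -> MISS (open row1); precharges=1
Acc 5: bank1 row4 -> MISS (open row4); precharges=2
Acc 6: bank0 row1 -> HIT
Acc 7: bank0 row1 -> HIT
Acc 8: bank0 row1 -> HIT
Acc 9: bank0 row0 -> MISS (open row0); precharges=3
Acc 10: bank0 row4 -> MISS (open row4); precharges=4
Acc 11: bank1 row1 -> MISS (open row1); precharges=5
Acc 12: bank1 row3 -> MISS (open row3); precharges=6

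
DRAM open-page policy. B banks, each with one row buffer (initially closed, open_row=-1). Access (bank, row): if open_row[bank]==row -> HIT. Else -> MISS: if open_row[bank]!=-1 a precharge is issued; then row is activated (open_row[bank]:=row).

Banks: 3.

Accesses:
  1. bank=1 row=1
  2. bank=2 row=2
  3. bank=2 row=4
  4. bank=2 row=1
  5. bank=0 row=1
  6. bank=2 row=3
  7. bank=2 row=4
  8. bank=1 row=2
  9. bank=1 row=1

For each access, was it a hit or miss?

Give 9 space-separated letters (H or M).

Answer: M M M M M M M M M

Derivation:
Acc 1: bank1 row1 -> MISS (open row1); precharges=0
Acc 2: bank2 row2 -> MISS (open row2); precharges=0
Acc 3: bank2 row4 -> MISS (open row4); precharges=1
Acc 4: bank2 row1 -> MISS (open row1); precharges=2
Acc 5: bank0 row1 -> MISS (open row1); precharges=2
Acc 6: bank2 row3 -> MISS (open row3); precharges=3
Acc 7: bank2 row4 -> MISS (open row4); precharges=4
Acc 8: bank1 row2 -> MISS (open row2); precharges=5
Acc 9: bank1 row1 -> MISS (open row1); precharges=6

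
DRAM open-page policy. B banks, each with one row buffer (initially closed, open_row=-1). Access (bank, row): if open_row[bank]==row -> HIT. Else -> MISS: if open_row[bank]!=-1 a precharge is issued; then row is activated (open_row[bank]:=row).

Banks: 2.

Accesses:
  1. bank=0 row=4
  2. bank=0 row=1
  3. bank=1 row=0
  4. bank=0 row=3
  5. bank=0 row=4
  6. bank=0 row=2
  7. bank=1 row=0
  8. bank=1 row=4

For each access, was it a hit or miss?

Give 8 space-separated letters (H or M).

Answer: M M M M M M H M

Derivation:
Acc 1: bank0 row4 -> MISS (open row4); precharges=0
Acc 2: bank0 row1 -> MISS (open row1); precharges=1
Acc 3: bank1 row0 -> MISS (open row0); precharges=1
Acc 4: bank0 row3 -> MISS (open row3); precharges=2
Acc 5: bank0 row4 -> MISS (open row4); precharges=3
Acc 6: bank0 row2 -> MISS (open row2); precharges=4
Acc 7: bank1 row0 -> HIT
Acc 8: bank1 row4 -> MISS (open row4); precharges=5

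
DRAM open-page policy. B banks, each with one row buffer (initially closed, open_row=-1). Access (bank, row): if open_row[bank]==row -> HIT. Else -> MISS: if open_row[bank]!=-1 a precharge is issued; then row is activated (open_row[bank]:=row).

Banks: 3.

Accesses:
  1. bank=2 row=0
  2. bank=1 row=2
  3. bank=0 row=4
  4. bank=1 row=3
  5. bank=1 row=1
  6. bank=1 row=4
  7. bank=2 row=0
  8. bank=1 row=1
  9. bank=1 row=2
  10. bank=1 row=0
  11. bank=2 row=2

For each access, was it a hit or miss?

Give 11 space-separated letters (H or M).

Answer: M M M M M M H M M M M

Derivation:
Acc 1: bank2 row0 -> MISS (open row0); precharges=0
Acc 2: bank1 row2 -> MISS (open row2); precharges=0
Acc 3: bank0 row4 -> MISS (open row4); precharges=0
Acc 4: bank1 row3 -> MISS (open row3); precharges=1
Acc 5: bank1 row1 -> MISS (open row1); precharges=2
Acc 6: bank1 row4 -> MISS (open row4); precharges=3
Acc 7: bank2 row0 -> HIT
Acc 8: bank1 row1 -> MISS (open row1); precharges=4
Acc 9: bank1 row2 -> MISS (open row2); precharges=5
Acc 10: bank1 row0 -> MISS (open row0); precharges=6
Acc 11: bank2 row2 -> MISS (open row2); precharges=7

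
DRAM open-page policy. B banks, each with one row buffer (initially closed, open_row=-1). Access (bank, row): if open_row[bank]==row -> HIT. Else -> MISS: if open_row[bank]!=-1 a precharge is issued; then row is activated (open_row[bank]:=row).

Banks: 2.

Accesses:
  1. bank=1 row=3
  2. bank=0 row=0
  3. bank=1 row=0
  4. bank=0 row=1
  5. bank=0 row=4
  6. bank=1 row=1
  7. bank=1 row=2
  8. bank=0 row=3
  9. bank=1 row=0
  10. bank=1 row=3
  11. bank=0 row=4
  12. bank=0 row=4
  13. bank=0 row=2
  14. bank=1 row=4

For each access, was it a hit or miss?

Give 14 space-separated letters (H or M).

Acc 1: bank1 row3 -> MISS (open row3); precharges=0
Acc 2: bank0 row0 -> MISS (open row0); precharges=0
Acc 3: bank1 row0 -> MISS (open row0); precharges=1
Acc 4: bank0 row1 -> MISS (open row1); precharges=2
Acc 5: bank0 row4 -> MISS (open row4); precharges=3
Acc 6: bank1 row1 -> MISS (open row1); precharges=4
Acc 7: bank1 row2 -> MISS (open row2); precharges=5
Acc 8: bank0 row3 -> MISS (open row3); precharges=6
Acc 9: bank1 row0 -> MISS (open row0); precharges=7
Acc 10: bank1 row3 -> MISS (open row3); precharges=8
Acc 11: bank0 row4 -> MISS (open row4); precharges=9
Acc 12: bank0 row4 -> HIT
Acc 13: bank0 row2 -> MISS (open row2); precharges=10
Acc 14: bank1 row4 -> MISS (open row4); precharges=11

Answer: M M M M M M M M M M M H M M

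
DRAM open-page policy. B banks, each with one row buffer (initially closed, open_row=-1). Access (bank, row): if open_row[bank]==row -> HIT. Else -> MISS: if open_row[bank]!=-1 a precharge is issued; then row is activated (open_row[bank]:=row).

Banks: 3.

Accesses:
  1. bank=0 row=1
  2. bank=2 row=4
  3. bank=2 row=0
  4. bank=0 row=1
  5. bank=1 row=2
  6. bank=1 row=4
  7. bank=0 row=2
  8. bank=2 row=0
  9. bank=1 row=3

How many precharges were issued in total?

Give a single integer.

Answer: 4

Derivation:
Acc 1: bank0 row1 -> MISS (open row1); precharges=0
Acc 2: bank2 row4 -> MISS (open row4); precharges=0
Acc 3: bank2 row0 -> MISS (open row0); precharges=1
Acc 4: bank0 row1 -> HIT
Acc 5: bank1 row2 -> MISS (open row2); precharges=1
Acc 6: bank1 row4 -> MISS (open row4); precharges=2
Acc 7: bank0 row2 -> MISS (open row2); precharges=3
Acc 8: bank2 row0 -> HIT
Acc 9: bank1 row3 -> MISS (open row3); precharges=4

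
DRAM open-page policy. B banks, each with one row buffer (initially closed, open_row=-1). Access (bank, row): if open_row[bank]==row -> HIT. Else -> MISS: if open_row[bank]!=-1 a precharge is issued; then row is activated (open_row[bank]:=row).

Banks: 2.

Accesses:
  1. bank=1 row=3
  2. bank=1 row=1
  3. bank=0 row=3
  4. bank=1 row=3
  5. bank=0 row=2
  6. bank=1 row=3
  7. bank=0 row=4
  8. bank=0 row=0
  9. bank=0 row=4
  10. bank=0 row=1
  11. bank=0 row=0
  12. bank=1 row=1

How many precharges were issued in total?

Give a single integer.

Answer: 9

Derivation:
Acc 1: bank1 row3 -> MISS (open row3); precharges=0
Acc 2: bank1 row1 -> MISS (open row1); precharges=1
Acc 3: bank0 row3 -> MISS (open row3); precharges=1
Acc 4: bank1 row3 -> MISS (open row3); precharges=2
Acc 5: bank0 row2 -> MISS (open row2); precharges=3
Acc 6: bank1 row3 -> HIT
Acc 7: bank0 row4 -> MISS (open row4); precharges=4
Acc 8: bank0 row0 -> MISS (open row0); precharges=5
Acc 9: bank0 row4 -> MISS (open row4); precharges=6
Acc 10: bank0 row1 -> MISS (open row1); precharges=7
Acc 11: bank0 row0 -> MISS (open row0); precharges=8
Acc 12: bank1 row1 -> MISS (open row1); precharges=9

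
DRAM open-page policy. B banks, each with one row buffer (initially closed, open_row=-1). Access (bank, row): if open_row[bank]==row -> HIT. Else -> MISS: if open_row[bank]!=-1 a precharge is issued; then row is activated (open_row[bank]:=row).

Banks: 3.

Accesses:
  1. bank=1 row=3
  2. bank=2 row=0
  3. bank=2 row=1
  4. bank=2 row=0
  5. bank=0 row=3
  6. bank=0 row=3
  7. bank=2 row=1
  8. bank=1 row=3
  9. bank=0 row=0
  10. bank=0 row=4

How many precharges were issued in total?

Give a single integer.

Answer: 5

Derivation:
Acc 1: bank1 row3 -> MISS (open row3); precharges=0
Acc 2: bank2 row0 -> MISS (open row0); precharges=0
Acc 3: bank2 row1 -> MISS (open row1); precharges=1
Acc 4: bank2 row0 -> MISS (open row0); precharges=2
Acc 5: bank0 row3 -> MISS (open row3); precharges=2
Acc 6: bank0 row3 -> HIT
Acc 7: bank2 row1 -> MISS (open row1); precharges=3
Acc 8: bank1 row3 -> HIT
Acc 9: bank0 row0 -> MISS (open row0); precharges=4
Acc 10: bank0 row4 -> MISS (open row4); precharges=5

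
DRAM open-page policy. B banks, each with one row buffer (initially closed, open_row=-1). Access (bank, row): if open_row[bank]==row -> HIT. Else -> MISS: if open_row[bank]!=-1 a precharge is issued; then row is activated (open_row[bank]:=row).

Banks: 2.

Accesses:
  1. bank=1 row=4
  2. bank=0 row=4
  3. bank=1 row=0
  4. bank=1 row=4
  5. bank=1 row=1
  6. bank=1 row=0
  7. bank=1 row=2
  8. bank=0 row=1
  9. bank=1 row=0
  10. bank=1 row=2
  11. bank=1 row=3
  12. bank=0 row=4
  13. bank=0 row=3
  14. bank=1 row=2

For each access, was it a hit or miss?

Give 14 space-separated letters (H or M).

Answer: M M M M M M M M M M M M M M

Derivation:
Acc 1: bank1 row4 -> MISS (open row4); precharges=0
Acc 2: bank0 row4 -> MISS (open row4); precharges=0
Acc 3: bank1 row0 -> MISS (open row0); precharges=1
Acc 4: bank1 row4 -> MISS (open row4); precharges=2
Acc 5: bank1 row1 -> MISS (open row1); precharges=3
Acc 6: bank1 row0 -> MISS (open row0); precharges=4
Acc 7: bank1 row2 -> MISS (open row2); precharges=5
Acc 8: bank0 row1 -> MISS (open row1); precharges=6
Acc 9: bank1 row0 -> MISS (open row0); precharges=7
Acc 10: bank1 row2 -> MISS (open row2); precharges=8
Acc 11: bank1 row3 -> MISS (open row3); precharges=9
Acc 12: bank0 row4 -> MISS (open row4); precharges=10
Acc 13: bank0 row3 -> MISS (open row3); precharges=11
Acc 14: bank1 row2 -> MISS (open row2); precharges=12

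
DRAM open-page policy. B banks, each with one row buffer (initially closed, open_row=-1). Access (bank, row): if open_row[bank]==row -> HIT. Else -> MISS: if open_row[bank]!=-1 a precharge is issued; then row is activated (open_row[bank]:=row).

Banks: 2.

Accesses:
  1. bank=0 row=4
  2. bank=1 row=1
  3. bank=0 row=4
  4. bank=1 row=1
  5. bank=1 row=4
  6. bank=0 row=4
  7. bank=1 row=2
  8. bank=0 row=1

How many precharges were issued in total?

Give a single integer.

Answer: 3

Derivation:
Acc 1: bank0 row4 -> MISS (open row4); precharges=0
Acc 2: bank1 row1 -> MISS (open row1); precharges=0
Acc 3: bank0 row4 -> HIT
Acc 4: bank1 row1 -> HIT
Acc 5: bank1 row4 -> MISS (open row4); precharges=1
Acc 6: bank0 row4 -> HIT
Acc 7: bank1 row2 -> MISS (open row2); precharges=2
Acc 8: bank0 row1 -> MISS (open row1); precharges=3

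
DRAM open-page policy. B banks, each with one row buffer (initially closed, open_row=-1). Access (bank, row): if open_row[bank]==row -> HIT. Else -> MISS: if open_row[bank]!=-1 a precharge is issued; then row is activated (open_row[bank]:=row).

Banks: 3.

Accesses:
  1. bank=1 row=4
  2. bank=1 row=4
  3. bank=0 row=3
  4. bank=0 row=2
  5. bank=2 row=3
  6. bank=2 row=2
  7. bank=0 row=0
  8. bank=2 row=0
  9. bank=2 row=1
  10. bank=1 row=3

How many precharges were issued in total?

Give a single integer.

Answer: 6

Derivation:
Acc 1: bank1 row4 -> MISS (open row4); precharges=0
Acc 2: bank1 row4 -> HIT
Acc 3: bank0 row3 -> MISS (open row3); precharges=0
Acc 4: bank0 row2 -> MISS (open row2); precharges=1
Acc 5: bank2 row3 -> MISS (open row3); precharges=1
Acc 6: bank2 row2 -> MISS (open row2); precharges=2
Acc 7: bank0 row0 -> MISS (open row0); precharges=3
Acc 8: bank2 row0 -> MISS (open row0); precharges=4
Acc 9: bank2 row1 -> MISS (open row1); precharges=5
Acc 10: bank1 row3 -> MISS (open row3); precharges=6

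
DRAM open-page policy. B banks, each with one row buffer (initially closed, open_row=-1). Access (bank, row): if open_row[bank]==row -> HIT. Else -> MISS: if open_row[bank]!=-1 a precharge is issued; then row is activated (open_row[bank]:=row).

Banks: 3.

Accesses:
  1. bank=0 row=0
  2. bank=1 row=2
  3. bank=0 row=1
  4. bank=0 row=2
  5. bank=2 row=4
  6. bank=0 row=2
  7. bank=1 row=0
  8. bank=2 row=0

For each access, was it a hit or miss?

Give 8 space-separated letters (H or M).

Acc 1: bank0 row0 -> MISS (open row0); precharges=0
Acc 2: bank1 row2 -> MISS (open row2); precharges=0
Acc 3: bank0 row1 -> MISS (open row1); precharges=1
Acc 4: bank0 row2 -> MISS (open row2); precharges=2
Acc 5: bank2 row4 -> MISS (open row4); precharges=2
Acc 6: bank0 row2 -> HIT
Acc 7: bank1 row0 -> MISS (open row0); precharges=3
Acc 8: bank2 row0 -> MISS (open row0); precharges=4

Answer: M M M M M H M M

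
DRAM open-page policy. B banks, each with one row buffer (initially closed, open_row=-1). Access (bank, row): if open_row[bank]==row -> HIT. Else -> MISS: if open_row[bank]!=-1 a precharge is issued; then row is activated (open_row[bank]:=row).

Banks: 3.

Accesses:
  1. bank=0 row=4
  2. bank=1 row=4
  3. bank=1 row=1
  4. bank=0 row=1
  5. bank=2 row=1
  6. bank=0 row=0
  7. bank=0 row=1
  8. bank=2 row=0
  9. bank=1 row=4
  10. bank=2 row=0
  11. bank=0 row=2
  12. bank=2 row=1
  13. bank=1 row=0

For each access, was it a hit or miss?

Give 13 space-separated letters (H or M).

Answer: M M M M M M M M M H M M M

Derivation:
Acc 1: bank0 row4 -> MISS (open row4); precharges=0
Acc 2: bank1 row4 -> MISS (open row4); precharges=0
Acc 3: bank1 row1 -> MISS (open row1); precharges=1
Acc 4: bank0 row1 -> MISS (open row1); precharges=2
Acc 5: bank2 row1 -> MISS (open row1); precharges=2
Acc 6: bank0 row0 -> MISS (open row0); precharges=3
Acc 7: bank0 row1 -> MISS (open row1); precharges=4
Acc 8: bank2 row0 -> MISS (open row0); precharges=5
Acc 9: bank1 row4 -> MISS (open row4); precharges=6
Acc 10: bank2 row0 -> HIT
Acc 11: bank0 row2 -> MISS (open row2); precharges=7
Acc 12: bank2 row1 -> MISS (open row1); precharges=8
Acc 13: bank1 row0 -> MISS (open row0); precharges=9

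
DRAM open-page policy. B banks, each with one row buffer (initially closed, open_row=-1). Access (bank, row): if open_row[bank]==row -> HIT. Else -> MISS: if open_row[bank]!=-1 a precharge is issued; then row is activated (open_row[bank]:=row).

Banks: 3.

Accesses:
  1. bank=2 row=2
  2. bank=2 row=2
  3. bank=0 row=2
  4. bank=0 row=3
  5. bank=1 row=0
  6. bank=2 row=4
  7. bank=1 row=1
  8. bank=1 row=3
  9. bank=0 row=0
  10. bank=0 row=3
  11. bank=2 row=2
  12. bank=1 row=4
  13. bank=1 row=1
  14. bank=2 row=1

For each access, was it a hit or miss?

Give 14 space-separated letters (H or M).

Acc 1: bank2 row2 -> MISS (open row2); precharges=0
Acc 2: bank2 row2 -> HIT
Acc 3: bank0 row2 -> MISS (open row2); precharges=0
Acc 4: bank0 row3 -> MISS (open row3); precharges=1
Acc 5: bank1 row0 -> MISS (open row0); precharges=1
Acc 6: bank2 row4 -> MISS (open row4); precharges=2
Acc 7: bank1 row1 -> MISS (open row1); precharges=3
Acc 8: bank1 row3 -> MISS (open row3); precharges=4
Acc 9: bank0 row0 -> MISS (open row0); precharges=5
Acc 10: bank0 row3 -> MISS (open row3); precharges=6
Acc 11: bank2 row2 -> MISS (open row2); precharges=7
Acc 12: bank1 row4 -> MISS (open row4); precharges=8
Acc 13: bank1 row1 -> MISS (open row1); precharges=9
Acc 14: bank2 row1 -> MISS (open row1); precharges=10

Answer: M H M M M M M M M M M M M M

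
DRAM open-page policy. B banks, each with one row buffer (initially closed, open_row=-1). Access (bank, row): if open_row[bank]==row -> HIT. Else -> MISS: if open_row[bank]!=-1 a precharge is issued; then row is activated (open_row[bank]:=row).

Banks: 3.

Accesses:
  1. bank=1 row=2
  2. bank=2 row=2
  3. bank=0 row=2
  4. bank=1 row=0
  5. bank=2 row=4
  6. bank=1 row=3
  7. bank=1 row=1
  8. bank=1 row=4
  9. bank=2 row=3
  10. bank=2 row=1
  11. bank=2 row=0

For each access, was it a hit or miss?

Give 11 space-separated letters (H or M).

Acc 1: bank1 row2 -> MISS (open row2); precharges=0
Acc 2: bank2 row2 -> MISS (open row2); precharges=0
Acc 3: bank0 row2 -> MISS (open row2); precharges=0
Acc 4: bank1 row0 -> MISS (open row0); precharges=1
Acc 5: bank2 row4 -> MISS (open row4); precharges=2
Acc 6: bank1 row3 -> MISS (open row3); precharges=3
Acc 7: bank1 row1 -> MISS (open row1); precharges=4
Acc 8: bank1 row4 -> MISS (open row4); precharges=5
Acc 9: bank2 row3 -> MISS (open row3); precharges=6
Acc 10: bank2 row1 -> MISS (open row1); precharges=7
Acc 11: bank2 row0 -> MISS (open row0); precharges=8

Answer: M M M M M M M M M M M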